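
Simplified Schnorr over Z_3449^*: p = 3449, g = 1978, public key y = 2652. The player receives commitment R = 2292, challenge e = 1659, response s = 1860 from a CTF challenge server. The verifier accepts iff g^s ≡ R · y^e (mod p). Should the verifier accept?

g^s mod p:
1978^1860 mod 3449 = 2812
R · y^e mod p:
2652^1659 mod 3449 = 1710
2292·1710 = 3919320 ≡ 1256 (mod 3449)
2812 ≠ 1256; the check fails.

reject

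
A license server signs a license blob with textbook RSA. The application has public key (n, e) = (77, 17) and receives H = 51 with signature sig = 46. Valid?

yes

Squares mod 77: sig^1≡46, sig^2≡37, sig^4≡60, sig^8≡58, sig^16≡53
17 = 16 + 1, so sig^17 ≡ 53·46 ≡ 51 (mod 77)
51 = H, so the signature checks out.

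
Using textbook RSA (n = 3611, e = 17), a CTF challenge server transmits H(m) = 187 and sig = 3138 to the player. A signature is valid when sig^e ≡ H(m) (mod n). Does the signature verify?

does not verify

sig^17 mod 3611 = 2064
2064 ≠ 187, so verification fails.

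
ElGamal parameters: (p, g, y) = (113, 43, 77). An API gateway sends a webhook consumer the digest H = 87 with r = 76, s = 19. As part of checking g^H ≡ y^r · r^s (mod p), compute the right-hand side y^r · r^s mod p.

Squares mod 113: 77^1≡77, 77^2≡53, 77^4≡97, 77^8≡30, 77^16≡109, 77^32≡16, 77^64≡30
76 = 64 + 8 + 4, so 77^76 ≡ 30·30·97 ≡ 64 (mod 113)
Squares mod 113: 76^1≡76, 76^2≡13, 76^4≡56, 76^8≡85, 76^16≡106
19 = 16 + 2 + 1, so 76^19 ≡ 106·13·76 ≡ 90 (mod 113)
y^r · r^s ≡ 64·90 = 5760 ≡ 110 (mod 113)

110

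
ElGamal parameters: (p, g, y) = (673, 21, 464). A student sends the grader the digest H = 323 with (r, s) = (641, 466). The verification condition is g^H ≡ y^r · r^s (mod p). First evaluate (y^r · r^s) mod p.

163

464^2 = 215296 ≡ 609
464^4 ≡ 609^2 = 370881 ≡ 58
464^8 ≡ 58^2 = 3364 ≡ 672
464^16 ≡ 672^2 = 451584 ≡ 1
464^32 ≡ 1^2 = 1
464^64 ≡ 1^2 = 1
464^128 ≡ 1^2 = 1
464^256 ≡ 1^2 = 1
464^512 ≡ 1^2 = 1
641 = 512 + 128 + 1, so 464^641 ≡ 1·1·464 ≡ 464 (mod 673)
641^2 = 410881 ≡ 351
641^4 ≡ 351^2 = 123201 ≡ 42
641^8 ≡ 42^2 = 1764 ≡ 418
641^16 ≡ 418^2 = 174724 ≡ 417
641^32 ≡ 417^2 = 173889 ≡ 255
641^64 ≡ 255^2 = 65025 ≡ 417
641^128 ≡ 417^2 = 173889 ≡ 255
641^256 ≡ 255^2 = 65025 ≡ 417
466 = 256 + 128 + 64 + 16 + 2, so 641^466 ≡ 417·255·417·417·351 ≡ 669 (mod 673)
y^r · r^s ≡ 464·669 = 310416 ≡ 163 (mod 673)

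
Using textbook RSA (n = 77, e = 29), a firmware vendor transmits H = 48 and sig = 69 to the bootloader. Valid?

yes

sig^2 ≡ 69^2 = 4761 ≡ 64
sig^4 ≡ 64^2 = 4096 ≡ 15
sig^8 ≡ 15^2 = 225 ≡ 71
sig^16 ≡ 71^2 = 5041 ≡ 36
29 = 16 + 8 + 4 + 1, so sig^29 ≡ 36·71·15·69 ≡ 48 (mod 77)
48 = H, so the signature checks out.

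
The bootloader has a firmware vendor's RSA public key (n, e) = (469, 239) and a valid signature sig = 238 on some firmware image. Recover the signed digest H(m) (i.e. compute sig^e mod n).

364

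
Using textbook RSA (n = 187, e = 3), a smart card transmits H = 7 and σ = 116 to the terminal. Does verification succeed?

passes

σ^2 ≡ 116^2 = 13456 ≡ 179
3 = 2 + 1, so σ^3 ≡ 179·116 ≡ 7 (mod 187)
Since 7 equals the digest 7, verification succeeds.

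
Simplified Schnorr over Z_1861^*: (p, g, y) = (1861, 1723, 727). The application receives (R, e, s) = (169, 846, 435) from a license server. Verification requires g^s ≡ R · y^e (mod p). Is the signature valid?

g^s mod p:
Squares mod 1861: 1723^1≡1723, 1723^2≡434, 1723^4≡395, 1723^8≡1562, 1723^16≡73, 1723^32≡1607, 1723^64≡1242, 1723^128≡1656, 1723^256≡1083
435 = 256 + 128 + 32 + 16 + 2 + 1, so 1723^435 ≡ 1083·1656·1607·73·434·1723 ≡ 793 (mod 1861)
R · y^e mod p:
Squares mod 1861: 727^1≡727, 727^2≡5, 727^4≡25, 727^8≡625, 727^16≡1676, 727^32≡727, 727^64≡5, 727^128≡25, 727^256≡625, 727^512≡1676
846 = 512 + 256 + 64 + 8 + 4 + 2, so 727^846 ≡ 1676·625·5·625·25·5 ≡ 291 (mod 1861)
169·291 = 49179 ≡ 793 (mod 1861)
793 ≡ 793 (mod 1861); signature holds.

valid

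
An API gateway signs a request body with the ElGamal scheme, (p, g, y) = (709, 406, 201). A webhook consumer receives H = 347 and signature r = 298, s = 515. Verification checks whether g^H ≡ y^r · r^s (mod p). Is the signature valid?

Left side g^H mod p:
406^347 mod 709 = 331
Right side y^r · r^s mod p:
201^298 mod 709 = 424
298^515 mod 709 = 270
424·270 = 114480 ≡ 331 (mod 709)
331 ≡ 331 (mod 709), so the signature is genuine.

valid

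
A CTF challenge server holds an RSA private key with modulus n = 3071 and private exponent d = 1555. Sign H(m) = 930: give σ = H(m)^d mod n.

(H(m))^2 ≡ 930^2 = 864900 ≡ 1949
(H(m))^4 ≡ 1949^2 = 3798601 ≡ 2845
(H(m))^8 ≡ 2845^2 = 8094025 ≡ 1940
(H(m))^16 ≡ 1940^2 = 3763600 ≡ 1625
(H(m))^32 ≡ 1625^2 = 2640625 ≡ 2636
(H(m))^64 ≡ 2636^2 = 6948496 ≡ 1894
(H(m))^128 ≡ 1894^2 = 3587236 ≡ 308
(H(m))^256 ≡ 308^2 = 94864 ≡ 2734
(H(m))^512 ≡ 2734^2 = 7474756 ≡ 3013
(H(m))^1024 ≡ 3013^2 = 9078169 ≡ 293
1555 = 1024 + 512 + 16 + 2 + 1, so (H(m))^1555 ≡ 293·3013·1625·1949·930 ≡ 2682 (mod 3071)

2682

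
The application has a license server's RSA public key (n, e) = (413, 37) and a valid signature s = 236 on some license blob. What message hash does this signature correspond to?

236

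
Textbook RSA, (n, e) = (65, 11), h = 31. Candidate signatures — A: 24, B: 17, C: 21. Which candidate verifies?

C

Candidate A: 24^11 mod 65 = 19
Candidate B: 17^11 mod 65 = 23
Candidate C: 21^11 mod 65 = 31
  → matches h = 31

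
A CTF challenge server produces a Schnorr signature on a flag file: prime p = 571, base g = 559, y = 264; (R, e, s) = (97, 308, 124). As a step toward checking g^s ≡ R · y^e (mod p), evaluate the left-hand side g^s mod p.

Squares mod 571: 559^1≡559, 559^2≡144, 559^4≡180, 559^8≡424, 559^16≡482, 559^32≡498, 559^64≡190
124 = 64 + 32 + 16 + 8 + 4, so 559^124 ≡ 190·498·482·424·180 ≡ 264 (mod 571)

264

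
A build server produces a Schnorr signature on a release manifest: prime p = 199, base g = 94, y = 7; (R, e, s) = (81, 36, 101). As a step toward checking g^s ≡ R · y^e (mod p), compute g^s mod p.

80

94^2 = 8836 ≡ 80
94^4 ≡ 80^2 = 6400 ≡ 32
94^8 ≡ 32^2 = 1024 ≡ 29
94^16 ≡ 29^2 = 841 ≡ 45
94^32 ≡ 45^2 = 2025 ≡ 35
94^64 ≡ 35^2 = 1225 ≡ 31
101 = 64 + 32 + 4 + 1, so 94^101 ≡ 31·35·32·94 ≡ 80 (mod 199)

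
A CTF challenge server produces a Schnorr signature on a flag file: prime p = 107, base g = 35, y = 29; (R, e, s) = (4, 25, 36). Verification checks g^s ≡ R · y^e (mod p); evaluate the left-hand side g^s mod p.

Squares mod 107: 35^1≡35, 35^2≡48, 35^4≡57, 35^8≡39, 35^16≡23, 35^32≡101
36 = 32 + 4, so 35^36 ≡ 101·57 ≡ 86 (mod 107)

86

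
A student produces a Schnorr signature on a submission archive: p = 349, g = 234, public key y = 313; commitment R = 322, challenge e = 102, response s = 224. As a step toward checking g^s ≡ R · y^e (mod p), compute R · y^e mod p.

313^102 mod 349 = 118
R · y^e ≡ 322·118 = 37996 ≡ 304 (mod 349)

304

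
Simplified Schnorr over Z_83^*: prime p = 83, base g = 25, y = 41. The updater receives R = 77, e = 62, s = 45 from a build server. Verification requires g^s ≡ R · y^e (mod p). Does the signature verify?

verifies

g^s mod p:
Squares mod 83: 25^1≡25, 25^2≡44, 25^4≡27, 25^8≡65, 25^16≡75, 25^32≡64
45 = 32 + 8 + 4 + 1, so 25^45 ≡ 64·65·27·25 ≡ 27 (mod 83)
R · y^e mod p:
Squares mod 83: 41^1≡41, 41^2≡21, 41^4≡26, 41^8≡12, 41^16≡61, 41^32≡69
62 = 32 + 16 + 8 + 4 + 2, so 41^62 ≡ 69·61·12·26·21 ≡ 37 (mod 83)
77·37 = 2849 ≡ 27 (mod 83)
27 ≡ 27 (mod 83); signature holds.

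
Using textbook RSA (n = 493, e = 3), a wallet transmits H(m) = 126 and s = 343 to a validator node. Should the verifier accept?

reject

s^2 ≡ 343^2 = 117649 ≡ 315
3 = 2 + 1, so s^3 ≡ 315·343 ≡ 78 (mod 493)
s^3 mod 493 = 78, but H(m) = 126.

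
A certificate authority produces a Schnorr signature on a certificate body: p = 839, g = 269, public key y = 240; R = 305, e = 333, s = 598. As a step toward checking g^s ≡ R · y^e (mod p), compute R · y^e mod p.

240^2 = 57600 ≡ 548
240^4 ≡ 548^2 = 300304 ≡ 781
240^8 ≡ 781^2 = 609961 ≡ 8
240^16 ≡ 8^2 = 64
240^32 ≡ 64^2 = 4096 ≡ 740
240^64 ≡ 740^2 = 547600 ≡ 572
240^128 ≡ 572^2 = 327184 ≡ 813
240^256 ≡ 813^2 = 660969 ≡ 676
333 = 256 + 64 + 8 + 4 + 1, so 240^333 ≡ 676·572·8·781·240 ≡ 42 (mod 839)
R · y^e ≡ 305·42 = 12810 ≡ 225 (mod 839)

225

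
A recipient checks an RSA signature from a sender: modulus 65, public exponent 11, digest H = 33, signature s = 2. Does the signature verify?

verifies

s^2 ≡ 2^2 = 4
s^4 ≡ 4^2 = 16
s^8 ≡ 16^2 = 256 ≡ 61
11 = 8 + 2 + 1, so s^11 ≡ 61·4·2 ≡ 33 (mod 65)
s^11 mod 65 = 33 matches H.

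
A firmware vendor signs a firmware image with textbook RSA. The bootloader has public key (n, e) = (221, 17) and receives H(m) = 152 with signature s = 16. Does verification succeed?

passes

Squares mod 221: s^1≡16, s^2≡35, s^4≡120, s^8≡35, s^16≡120
17 = 16 + 1, so s^17 ≡ 120·16 ≡ 152 (mod 221)
s^17 mod 221 = 152 matches H(m).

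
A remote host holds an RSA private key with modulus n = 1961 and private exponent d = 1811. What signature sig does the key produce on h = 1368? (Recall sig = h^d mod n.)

h^2 ≡ 1368^2 = 1871424 ≡ 630
h^4 ≡ 630^2 = 396900 ≡ 778
h^8 ≡ 778^2 = 605284 ≡ 1296
h^16 ≡ 1296^2 = 1679616 ≡ 1000
h^32 ≡ 1000^2 = 1000000 ≡ 1851
h^64 ≡ 1851^2 = 3426201 ≡ 334
h^128 ≡ 334^2 = 111556 ≡ 1740
h^256 ≡ 1740^2 = 3027600 ≡ 1777
h^512 ≡ 1777^2 = 3157729 ≡ 519
h^1024 ≡ 519^2 = 269361 ≡ 704
1811 = 1024 + 512 + 256 + 16 + 2 + 1, so h^1811 ≡ 704·519·1777·1000·630·1368 ≡ 1183 (mod 1961)

1183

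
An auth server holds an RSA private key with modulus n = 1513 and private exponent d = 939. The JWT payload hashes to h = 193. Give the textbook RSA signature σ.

787

h^2 ≡ 193^2 = 37249 ≡ 937
h^4 ≡ 937^2 = 877969 ≡ 429
h^8 ≡ 429^2 = 184041 ≡ 968
h^16 ≡ 968^2 = 937024 ≡ 477
h^32 ≡ 477^2 = 227529 ≡ 579
h^64 ≡ 579^2 = 335241 ≡ 868
h^128 ≡ 868^2 = 753424 ≡ 1463
h^256 ≡ 1463^2 = 2140369 ≡ 987
h^512 ≡ 987^2 = 974169 ≡ 1310
939 = 512 + 256 + 128 + 32 + 8 + 2 + 1, so h^939 ≡ 1310·987·1463·579·968·937·193 ≡ 787 (mod 1513)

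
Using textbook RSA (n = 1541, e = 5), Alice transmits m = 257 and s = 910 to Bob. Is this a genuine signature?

s^5 mod 1541 = 257
257 = m, so the signature checks out.

genuine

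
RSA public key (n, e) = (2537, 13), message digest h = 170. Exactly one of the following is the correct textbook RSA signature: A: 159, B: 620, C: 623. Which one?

Candidate A: Squares mod 2537: 159^1≡159, 159^2≡2448, 159^4≡310, 159^8≡2231; 13 = 8 + 4 + 1, so 159^13 ≡ 2231·310·159 ≡ 2262 (mod 2537)
Candidate B: Squares mod 2537: 620^1≡620, 620^2≡1313, 620^4≡1346, 620^8≡298; 13 = 8 + 4 + 1, so 620^13 ≡ 298·1346·620 ≡ 72 (mod 2537)
Candidate C: Squares mod 2537: 623^1≡623, 623^2≡2505, 623^4≡1024, 623^8≡795; 13 = 8 + 4 + 1, so 623^13 ≡ 795·1024·623 ≡ 170 (mod 2537)
  → matches h = 170

C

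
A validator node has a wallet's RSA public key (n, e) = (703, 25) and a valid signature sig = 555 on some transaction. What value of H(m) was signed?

sig^2 ≡ 555^2 = 308025 ≡ 111
sig^4 ≡ 111^2 = 12321 ≡ 370
sig^8 ≡ 370^2 = 136900 ≡ 518
sig^16 ≡ 518^2 = 268324 ≡ 481
25 = 16 + 8 + 1, so sig^25 ≡ 481·518·555 ≡ 481 (mod 703)

481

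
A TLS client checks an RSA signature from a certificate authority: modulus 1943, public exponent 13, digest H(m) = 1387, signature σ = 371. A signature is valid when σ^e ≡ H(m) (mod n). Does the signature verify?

σ^2 ≡ 371^2 = 137641 ≡ 1631
σ^4 ≡ 1631^2 = 2660161 ≡ 194
σ^8 ≡ 194^2 = 37636 ≡ 719
13 = 8 + 4 + 1, so σ^13 ≡ 719·194·371 ≡ 1387 (mod 1943)
Since 1387 equals the digest 1387, verification succeeds.

verifies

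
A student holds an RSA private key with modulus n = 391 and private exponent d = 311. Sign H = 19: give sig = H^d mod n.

H^2 ≡ 19^2 = 361
H^4 ≡ 361^2 = 130321 ≡ 118
H^8 ≡ 118^2 = 13924 ≡ 239
H^16 ≡ 239^2 = 57121 ≡ 35
H^32 ≡ 35^2 = 1225 ≡ 52
H^64 ≡ 52^2 = 2704 ≡ 358
H^128 ≡ 358^2 = 128164 ≡ 307
H^256 ≡ 307^2 = 94249 ≡ 18
311 = 256 + 32 + 16 + 4 + 2 + 1, so H^311 ≡ 18·52·35·118·361·19 ≡ 281 (mod 391)

281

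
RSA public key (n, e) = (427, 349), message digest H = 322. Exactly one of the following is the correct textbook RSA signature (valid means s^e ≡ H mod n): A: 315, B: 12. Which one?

A

Candidate A: 315^2 = 99225 ≡ 161; 315^4 ≡ 161^2 = 25921 ≡ 301; 315^8 ≡ 301^2 = 90601 ≡ 77; 315^16 ≡ 77^2 = 5929 ≡ 378; 315^32 ≡ 378^2 = 142884 ≡ 266; 315^64 ≡ 266^2 = 70756 ≡ 301; 315^128 ≡ 301^2 = 90601 ≡ 77; 315^256 ≡ 77^2 = 5929 ≡ 378; 349 = 256 + 64 + 16 + 8 + 4 + 1, so 315^349 ≡ 378·301·378·77·301·315 ≡ 322 (mod 427)
  → matches H = 322
Candidate B: 12^2 = 144; 12^4 ≡ 144^2 = 20736 ≡ 240; 12^8 ≡ 240^2 = 57600 ≡ 382; 12^16 ≡ 382^2 = 145924 ≡ 317; 12^32 ≡ 317^2 = 100489 ≡ 144; 12^64 ≡ 144^2 = 20736 ≡ 240; 12^128 ≡ 240^2 = 57600 ≡ 382; 12^256 ≡ 382^2 = 145924 ≡ 317; 349 = 256 + 64 + 16 + 8 + 4 + 1, so 12^349 ≡ 317·240·317·382·240·12 ≡ 362 (mod 427)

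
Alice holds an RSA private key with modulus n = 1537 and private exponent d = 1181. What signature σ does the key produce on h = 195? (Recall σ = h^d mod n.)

h^2 ≡ 195^2 = 38025 ≡ 1137
h^4 ≡ 1137^2 = 1292769 ≡ 152
h^8 ≡ 152^2 = 23104 ≡ 49
h^16 ≡ 49^2 = 2401 ≡ 864
h^32 ≡ 864^2 = 746496 ≡ 1051
h^64 ≡ 1051^2 = 1104601 ≡ 1035
h^128 ≡ 1035^2 = 1071225 ≡ 1473
h^256 ≡ 1473^2 = 2169729 ≡ 1022
h^512 ≡ 1022^2 = 1044484 ≡ 861
h^1024 ≡ 861^2 = 741321 ≡ 487
1181 = 1024 + 128 + 16 + 8 + 4 + 1, so h^1181 ≡ 487·1473·864·49·152·195 ≡ 466 (mod 1537)

466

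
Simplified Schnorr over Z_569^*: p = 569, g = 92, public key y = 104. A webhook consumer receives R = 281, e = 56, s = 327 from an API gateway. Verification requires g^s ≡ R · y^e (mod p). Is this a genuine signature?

g^s mod p:
92^2 = 8464 ≡ 498
92^4 ≡ 498^2 = 248004 ≡ 489
92^8 ≡ 489^2 = 239121 ≡ 141
92^16 ≡ 141^2 = 19881 ≡ 535
92^32 ≡ 535^2 = 286225 ≡ 18
92^64 ≡ 18^2 = 324
92^128 ≡ 324^2 = 104976 ≡ 280
92^256 ≡ 280^2 = 78400 ≡ 447
327 = 256 + 64 + 4 + 2 + 1, so 92^327 ≡ 447·324·489·498·92 ≡ 401 (mod 569)
R · y^e mod p:
104^2 = 10816 ≡ 5
104^4 ≡ 5^2 = 25
104^8 ≡ 25^2 = 625 ≡ 56
104^16 ≡ 56^2 = 3136 ≡ 291
104^32 ≡ 291^2 = 84681 ≡ 469
56 = 32 + 16 + 8, so 104^56 ≡ 469·291·56 ≡ 16 (mod 569)
281·16 = 4496 ≡ 513 (mod 569)
401 ≠ 513; the check fails.

forged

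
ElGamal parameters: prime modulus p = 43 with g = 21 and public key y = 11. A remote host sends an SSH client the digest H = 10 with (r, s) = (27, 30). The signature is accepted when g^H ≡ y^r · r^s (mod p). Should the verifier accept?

reject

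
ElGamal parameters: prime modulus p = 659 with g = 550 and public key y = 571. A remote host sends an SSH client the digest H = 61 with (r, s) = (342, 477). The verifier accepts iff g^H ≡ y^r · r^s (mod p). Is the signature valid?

valid

Left side g^H mod p:
Squares mod 659: 550^1≡550, 550^2≡19, 550^4≡361, 550^8≡498, 550^16≡220, 550^32≡293
61 = 32 + 16 + 8 + 4 + 1, so 550^61 ≡ 293·220·498·361·550 ≡ 594 (mod 659)
Right side y^r · r^s mod p:
Squares mod 659: 571^1≡571, 571^2≡495, 571^4≡536, 571^8≡631, 571^16≡125, 571^32≡468, 571^64≡236, 571^128≡340, 571^256≡275
342 = 256 + 64 + 16 + 4 + 2, so 571^342 ≡ 275·236·125·536·495 ≡ 68 (mod 659)
Squares mod 659: 342^1≡342, 342^2≡321, 342^4≡237, 342^8≡154, 342^16≡651, 342^32≡64, 342^64≡142, 342^128≡394, 342^256≡371
477 = 256 + 128 + 64 + 16 + 8 + 4 + 1, so 342^477 ≡ 371·394·142·651·154·237·342 ≡ 377 (mod 659)
68·377 = 25636 ≡ 594 (mod 659)
594 ≡ 594 (mod 659), so the signature is genuine.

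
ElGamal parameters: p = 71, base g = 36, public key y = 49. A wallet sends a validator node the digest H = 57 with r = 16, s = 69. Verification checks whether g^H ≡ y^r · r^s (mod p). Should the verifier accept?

accept

Left side g^H mod p:
Squares mod 71: 36^1≡36, 36^2≡18, 36^4≡40, 36^8≡38, 36^16≡24, 36^32≡8
57 = 32 + 16 + 8 + 1, so 36^57 ≡ 8·24·38·36 ≡ 27 (mod 71)
Right side y^r · r^s mod p:
Squares mod 71: 49^1≡49, 49^2≡58, 49^4≡27, 49^8≡19, 49^16≡6
49^16 ≡ 6 (mod 71)
Squares mod 71: 16^1≡16, 16^2≡43, 16^4≡3, 16^8≡9, 16^16≡10, 16^32≡29, 16^64≡60
69 = 64 + 4 + 1, so 16^69 ≡ 60·3·16 ≡ 40 (mod 71)
6·40 = 240 ≡ 27 (mod 71)
27 ≡ 27 (mod 71), so the signature is genuine.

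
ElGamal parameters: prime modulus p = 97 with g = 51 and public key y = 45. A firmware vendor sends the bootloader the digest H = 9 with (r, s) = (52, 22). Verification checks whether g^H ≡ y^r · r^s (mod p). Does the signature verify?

Left side g^H mod p:
51^2 = 2601 ≡ 79
51^4 ≡ 79^2 = 6241 ≡ 33
51^8 ≡ 33^2 = 1089 ≡ 22
9 = 8 + 1, so 51^9 ≡ 22·51 ≡ 55 (mod 97)
Right side y^r · r^s mod p:
45^2 = 2025 ≡ 85
45^4 ≡ 85^2 = 7225 ≡ 47
45^8 ≡ 47^2 = 2209 ≡ 75
45^16 ≡ 75^2 = 5625 ≡ 96
45^32 ≡ 96^2 = 9216 ≡ 1
52 = 32 + 16 + 4, so 45^52 ≡ 1·96·47 ≡ 50 (mod 97)
52^2 = 2704 ≡ 85
52^4 ≡ 85^2 = 7225 ≡ 47
52^8 ≡ 47^2 = 2209 ≡ 75
52^16 ≡ 75^2 = 5625 ≡ 96
22 = 16 + 4 + 2, so 52^22 ≡ 96·47·85 ≡ 79 (mod 97)
50·79 = 3950 ≡ 70 (mod 97)
55 ≠ 70, so verification fails.

does not verify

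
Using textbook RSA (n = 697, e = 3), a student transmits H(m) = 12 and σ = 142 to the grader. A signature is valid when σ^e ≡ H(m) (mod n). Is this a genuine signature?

genuine

Squares mod 697: σ^1≡142, σ^2≡648
3 = 2 + 1, so σ^3 ≡ 648·142 ≡ 12 (mod 697)
Since 12 equals the digest 12, verification succeeds.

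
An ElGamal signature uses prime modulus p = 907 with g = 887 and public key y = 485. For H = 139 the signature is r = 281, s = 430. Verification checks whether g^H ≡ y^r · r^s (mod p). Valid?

Left side g^H mod p:
Squares mod 907: 887^1≡887, 887^2≡400, 887^4≡368, 887^8≡281, 887^16≡52, 887^32≡890, 887^64≡289, 887^128≡77
139 = 128 + 8 + 2 + 1, so 887^139 ≡ 77·281·400·887 ≡ 415 (mod 907)
Right side y^r · r^s mod p:
Squares mod 907: 485^1≡485, 485^2≡312, 485^4≡295, 485^8≡860, 485^16≡395, 485^32≡21, 485^64≡441, 485^128≡383, 485^256≡662
281 = 256 + 16 + 8 + 1, so 485^281 ≡ 662·395·860·485 ≡ 679 (mod 907)
Squares mod 907: 281^1≡281, 281^2≡52, 281^4≡890, 281^8≡289, 281^16≡77, 281^32≡487, 281^64≡442, 281^128≡359, 281^256≡87
430 = 256 + 128 + 32 + 8 + 4 + 2, so 281^430 ≡ 87·359·487·289·890·52 ≡ 556 (mod 907)
679·556 = 377524 ≡ 212 (mod 907)
415 ≠ 212, so verification fails.

no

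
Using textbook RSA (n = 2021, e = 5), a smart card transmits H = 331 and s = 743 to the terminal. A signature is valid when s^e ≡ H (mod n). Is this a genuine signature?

forged

Squares mod 2021: s^1≡743, s^2≡316, s^4≡827
5 = 4 + 1, so s^5 ≡ 827·743 ≡ 77 (mod 2021)
s^5 mod 2021 = 77, but H = 331.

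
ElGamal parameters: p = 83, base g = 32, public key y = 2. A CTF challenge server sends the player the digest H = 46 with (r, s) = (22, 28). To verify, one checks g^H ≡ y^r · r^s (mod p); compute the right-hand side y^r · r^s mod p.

61

2^22 mod 83 = 65
22^28 mod 83 = 75
y^r · r^s ≡ 65·75 = 4875 ≡ 61 (mod 83)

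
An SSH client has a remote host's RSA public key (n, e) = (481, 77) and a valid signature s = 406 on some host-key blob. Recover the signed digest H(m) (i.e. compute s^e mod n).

295

Squares mod 481: s^1≡406, s^2≡334, s^4≡445, s^8≡334, s^16≡445, s^32≡334, s^64≡445
77 = 64 + 8 + 4 + 1, so s^77 ≡ 445·334·445·406 ≡ 295 (mod 481)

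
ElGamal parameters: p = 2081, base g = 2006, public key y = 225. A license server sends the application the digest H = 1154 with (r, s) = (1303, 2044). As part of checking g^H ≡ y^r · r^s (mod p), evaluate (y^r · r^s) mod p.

223

225^2 = 50625 ≡ 681
225^4 ≡ 681^2 = 463761 ≡ 1779
225^8 ≡ 1779^2 = 3164841 ≡ 1721
225^16 ≡ 1721^2 = 2961841 ≡ 578
225^32 ≡ 578^2 = 334084 ≡ 1124
225^64 ≡ 1124^2 = 1263376 ≡ 209
225^128 ≡ 209^2 = 43681 ≡ 2061
225^256 ≡ 2061^2 = 4247721 ≡ 400
225^512 ≡ 400^2 = 160000 ≡ 1844
225^1024 ≡ 1844^2 = 3400336 ≡ 2063
1303 = 1024 + 256 + 16 + 4 + 2 + 1, so 225^1303 ≡ 2063·400·578·1779·681·225 ≡ 1441 (mod 2081)
1303^2 = 1697809 ≡ 1794
1303^4 ≡ 1794^2 = 3218436 ≡ 1210
1303^8 ≡ 1210^2 = 1464100 ≡ 1157
1303^16 ≡ 1157^2 = 1338649 ≡ 566
1303^32 ≡ 566^2 = 320356 ≡ 1963
1303^64 ≡ 1963^2 = 3853369 ≡ 1438
1303^128 ≡ 1438^2 = 2067844 ≡ 1411
1303^256 ≡ 1411^2 = 1990921 ≡ 1485
1303^512 ≡ 1485^2 = 2205225 ≡ 1446
1303^1024 ≡ 1446^2 = 2090916 ≡ 1592
2044 = 1024 + 512 + 256 + 128 + 64 + 32 + 16 + 8 + 4, so 1303^2044 ≡ 1592·1446·1485·1411·1438·1963·566·1157·1210 ≡ 1245 (mod 2081)
y^r · r^s ≡ 1441·1245 = 1794045 ≡ 223 (mod 2081)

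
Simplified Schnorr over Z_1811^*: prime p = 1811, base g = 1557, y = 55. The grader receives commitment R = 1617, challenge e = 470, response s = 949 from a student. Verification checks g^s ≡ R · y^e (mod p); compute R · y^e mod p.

55^470 mod 1811 = 595
R · y^e ≡ 1617·595 = 962115 ≡ 474 (mod 1811)

474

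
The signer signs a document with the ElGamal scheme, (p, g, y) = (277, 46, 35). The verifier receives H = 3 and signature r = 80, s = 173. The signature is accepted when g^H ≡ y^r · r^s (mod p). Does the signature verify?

Left side g^H mod p:
46^2 = 2116 ≡ 177
3 = 2 + 1, so 46^3 ≡ 177·46 ≡ 109 (mod 277)
Right side y^r · r^s mod p:
35^2 = 1225 ≡ 117
35^4 ≡ 117^2 = 13689 ≡ 116
35^8 ≡ 116^2 = 13456 ≡ 160
35^16 ≡ 160^2 = 25600 ≡ 116
35^32 ≡ 116^2 = 13456 ≡ 160
35^64 ≡ 160^2 = 25600 ≡ 116
80 = 64 + 16, so 35^80 ≡ 116·116 ≡ 160 (mod 277)
80^2 = 6400 ≡ 29
80^4 ≡ 29^2 = 841 ≡ 10
80^8 ≡ 10^2 = 100
80^16 ≡ 100^2 = 10000 ≡ 28
80^32 ≡ 28^2 = 784 ≡ 230
80^64 ≡ 230^2 = 52900 ≡ 270
80^128 ≡ 270^2 = 72900 ≡ 49
173 = 128 + 32 + 8 + 4 + 1, so 80^173 ≡ 49·230·100·10·80 ≡ 179 (mod 277)
160·179 = 28640 ≡ 109 (mod 277)
109 ≡ 109 (mod 277), so the signature is genuine.

verifies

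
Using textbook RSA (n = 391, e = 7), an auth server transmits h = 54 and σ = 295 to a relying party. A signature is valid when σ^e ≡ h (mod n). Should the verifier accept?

reject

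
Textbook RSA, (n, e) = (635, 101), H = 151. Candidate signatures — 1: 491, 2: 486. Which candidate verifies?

2

Candidate 1: 491^2 = 241081 ≡ 416; 491^4 ≡ 416^2 = 173056 ≡ 336; 491^8 ≡ 336^2 = 112896 ≡ 501; 491^16 ≡ 501^2 = 251001 ≡ 176; 491^32 ≡ 176^2 = 30976 ≡ 496; 491^64 ≡ 496^2 = 246016 ≡ 271; 101 = 64 + 32 + 4 + 1, so 491^101 ≡ 271·496·336·491 ≡ 531 (mod 635)
Candidate 2: 486^2 = 236196 ≡ 611; 486^4 ≡ 611^2 = 373321 ≡ 576; 486^8 ≡ 576^2 = 331776 ≡ 306; 486^16 ≡ 306^2 = 93636 ≡ 291; 486^32 ≡ 291^2 = 84681 ≡ 226; 486^64 ≡ 226^2 = 51076 ≡ 276; 101 = 64 + 32 + 4 + 1, so 486^101 ≡ 276·226·576·486 ≡ 151 (mod 635)
  → matches H = 151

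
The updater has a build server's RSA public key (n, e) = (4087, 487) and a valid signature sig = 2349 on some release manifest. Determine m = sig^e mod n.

1454

sig^2 ≡ 2349^2 = 5517801 ≡ 351
sig^4 ≡ 351^2 = 123201 ≡ 591
sig^8 ≡ 591^2 = 349281 ≡ 1886
sig^16 ≡ 1886^2 = 3556996 ≡ 1306
sig^32 ≡ 1306^2 = 1705636 ≡ 1357
sig^64 ≡ 1357^2 = 1841449 ≡ 2299
sig^128 ≡ 2299^2 = 5285401 ≡ 910
sig^256 ≡ 910^2 = 828100 ≡ 2526
487 = 256 + 128 + 64 + 32 + 4 + 2 + 1, so sig^487 ≡ 2526·910·2299·1357·591·351·2349 ≡ 1454 (mod 4087)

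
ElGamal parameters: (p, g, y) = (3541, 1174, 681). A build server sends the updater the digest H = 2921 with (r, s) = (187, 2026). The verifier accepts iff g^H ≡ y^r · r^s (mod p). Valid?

Left side g^H mod p:
Squares mod 3541: 1174^1≡1174, 1174^2≡827, 1174^4≡516, 1174^8≡681, 1174^16≡3431, 1174^32≡1477, 1174^64≡273, 1174^128≡168, 1174^256≡3437, 1174^512≡193, 1174^1024≡1839, 1174^2048≡266
2921 = 2048 + 512 + 256 + 64 + 32 + 8 + 1, so 1174^2921 ≡ 266·193·3437·273·1477·681·1174 ≡ 233 (mod 3541)
Right side y^r · r^s mod p:
Squares mod 3541: 681^1≡681, 681^2≡3431, 681^4≡1477, 681^8≡273, 681^16≡168, 681^32≡3437, 681^64≡193, 681^128≡1839
187 = 128 + 32 + 16 + 8 + 2 + 1, so 681^187 ≡ 1839·3437·168·273·3431·681 ≡ 1839 (mod 3541)
Squares mod 3541: 187^1≡187, 187^2≡3100, 187^4≡3267, 187^8≡715, 187^16≡1321, 187^32≡2869, 187^64≡1877, 187^128≡3375, 187^256≡2769, 187^512≡1096, 187^1024≡817
2026 = 1024 + 512 + 256 + 128 + 64 + 32 + 8 + 2, so 187^2026 ≡ 817·1096·2769·3375·1877·2869·715·3100 ≡ 2769 (mod 3541)
1839·2769 = 5092191 ≡ 233 (mod 3541)
233 ≡ 233 (mod 3541), so the signature is genuine.

yes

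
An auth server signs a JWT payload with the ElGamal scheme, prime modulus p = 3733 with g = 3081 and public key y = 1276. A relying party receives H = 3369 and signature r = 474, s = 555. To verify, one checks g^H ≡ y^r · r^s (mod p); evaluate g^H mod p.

3129

3081^2 = 9492561 ≡ 3275
3081^4 ≡ 3275^2 = 10725625 ≡ 716
3081^8 ≡ 716^2 = 512656 ≡ 1235
3081^16 ≡ 1235^2 = 1525225 ≡ 2161
3081^32 ≡ 2161^2 = 4669921 ≡ 3671
3081^64 ≡ 3671^2 = 13476241 ≡ 111
3081^128 ≡ 111^2 = 12321 ≡ 1122
3081^256 ≡ 1122^2 = 1258884 ≡ 863
3081^512 ≡ 863^2 = 744769 ≡ 1902
3081^1024 ≡ 1902^2 = 3617604 ≡ 327
3081^2048 ≡ 327^2 = 106929 ≡ 2405
3369 = 2048 + 1024 + 256 + 32 + 8 + 1, so 3081^3369 ≡ 2405·327·863·3671·1235·3081 ≡ 3129 (mod 3733)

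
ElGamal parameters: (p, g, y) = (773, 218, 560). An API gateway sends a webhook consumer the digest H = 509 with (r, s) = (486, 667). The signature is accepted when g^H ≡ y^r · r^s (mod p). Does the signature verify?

Left side g^H mod p:
218^2 = 47524 ≡ 371
218^4 ≡ 371^2 = 137641 ≡ 47
218^8 ≡ 47^2 = 2209 ≡ 663
218^16 ≡ 663^2 = 439569 ≡ 505
218^32 ≡ 505^2 = 255025 ≡ 708
218^64 ≡ 708^2 = 501264 ≡ 360
218^128 ≡ 360^2 = 129600 ≡ 509
218^256 ≡ 509^2 = 259081 ≡ 126
509 = 256 + 128 + 64 + 32 + 16 + 8 + 4 + 1, so 218^509 ≡ 126·509·360·708·505·663·47·218 ≡ 548 (mod 773)
Right side y^r · r^s mod p:
560^2 = 313600 ≡ 535
560^4 ≡ 535^2 = 286225 ≡ 215
560^8 ≡ 215^2 = 46225 ≡ 618
560^16 ≡ 618^2 = 381924 ≡ 62
560^32 ≡ 62^2 = 3844 ≡ 752
560^64 ≡ 752^2 = 565504 ≡ 441
560^128 ≡ 441^2 = 194481 ≡ 458
560^256 ≡ 458^2 = 209764 ≡ 281
486 = 256 + 128 + 64 + 32 + 4 + 2, so 560^486 ≡ 281·458·441·752·215·535 ≡ 133 (mod 773)
486^2 = 236196 ≡ 431
486^4 ≡ 431^2 = 185761 ≡ 241
486^8 ≡ 241^2 = 58081 ≡ 106
486^16 ≡ 106^2 = 11236 ≡ 414
486^32 ≡ 414^2 = 171396 ≡ 563
486^64 ≡ 563^2 = 316969 ≡ 39
486^128 ≡ 39^2 = 1521 ≡ 748
486^256 ≡ 748^2 = 559504 ≡ 625
486^512 ≡ 625^2 = 390625 ≡ 260
667 = 512 + 128 + 16 + 8 + 2 + 1, so 486^667 ≡ 260·748·414·106·431·486 ≡ 719 (mod 773)
133·719 = 95627 ≡ 548 (mod 773)
548 ≡ 548 (mod 773), so the signature is genuine.

verifies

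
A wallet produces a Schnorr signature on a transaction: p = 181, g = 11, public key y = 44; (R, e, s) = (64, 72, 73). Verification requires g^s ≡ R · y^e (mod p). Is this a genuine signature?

forged

g^s mod p:
Squares mod 181: 11^1≡11, 11^2≡121, 11^4≡161, 11^8≡38, 11^16≡177, 11^32≡16, 11^64≡75
73 = 64 + 8 + 1, so 11^73 ≡ 75·38·11 ≡ 37 (mod 181)
R · y^e mod p:
Squares mod 181: 44^1≡44, 44^2≡126, 44^4≡129, 44^8≡170, 44^16≡121, 44^32≡161, 44^64≡38
72 = 64 + 8, so 44^72 ≡ 38·170 ≡ 125 (mod 181)
64·125 = 8000 ≡ 36 (mod 181)
37 ≠ 36; the check fails.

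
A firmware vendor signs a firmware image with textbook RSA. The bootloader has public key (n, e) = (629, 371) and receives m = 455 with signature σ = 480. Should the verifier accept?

σ^2 ≡ 480^2 = 230400 ≡ 186
σ^4 ≡ 186^2 = 34596 ≡ 1
σ^8 ≡ 1^2 = 1
σ^16 ≡ 1^2 = 1
σ^32 ≡ 1^2 = 1
σ^64 ≡ 1^2 = 1
σ^128 ≡ 1^2 = 1
σ^256 ≡ 1^2 = 1
371 = 256 + 64 + 32 + 16 + 2 + 1, so σ^371 ≡ 1·1·1·1·186·480 ≡ 591 (mod 629)
591 ≠ 455, so verification fails.

reject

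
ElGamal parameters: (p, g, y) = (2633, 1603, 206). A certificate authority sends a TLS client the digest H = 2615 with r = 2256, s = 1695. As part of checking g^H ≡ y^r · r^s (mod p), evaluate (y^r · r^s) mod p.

206^2 = 42436 ≡ 308
206^4 ≡ 308^2 = 94864 ≡ 76
206^8 ≡ 76^2 = 5776 ≡ 510
206^16 ≡ 510^2 = 260100 ≡ 2066
206^32 ≡ 2066^2 = 4268356 ≡ 263
206^64 ≡ 263^2 = 69169 ≡ 711
206^128 ≡ 711^2 = 505521 ≡ 2618
206^256 ≡ 2618^2 = 6853924 ≡ 225
206^512 ≡ 225^2 = 50625 ≡ 598
206^1024 ≡ 598^2 = 357604 ≡ 2149
206^2048 ≡ 2149^2 = 4618201 ≡ 2552
2256 = 2048 + 128 + 64 + 16, so 206^2256 ≡ 2552·2618·711·2066 ≡ 269 (mod 2633)
2256^2 = 5089536 ≡ 2580
2256^4 ≡ 2580^2 = 6656400 ≡ 176
2256^8 ≡ 176^2 = 30976 ≡ 2013
2256^16 ≡ 2013^2 = 4052169 ≡ 2615
2256^32 ≡ 2615^2 = 6838225 ≡ 324
2256^64 ≡ 324^2 = 104976 ≡ 2289
2256^128 ≡ 2289^2 = 5239521 ≡ 2484
2256^256 ≡ 2484^2 = 6170256 ≡ 1137
2256^512 ≡ 1137^2 = 1292769 ≡ 2599
2256^1024 ≡ 2599^2 = 6754801 ≡ 1156
1695 = 1024 + 512 + 128 + 16 + 8 + 4 + 2 + 1, so 2256^1695 ≡ 1156·2599·2484·2615·2013·176·2580·2256 ≡ 1697 (mod 2633)
y^r · r^s ≡ 269·1697 = 456493 ≡ 984 (mod 2633)

984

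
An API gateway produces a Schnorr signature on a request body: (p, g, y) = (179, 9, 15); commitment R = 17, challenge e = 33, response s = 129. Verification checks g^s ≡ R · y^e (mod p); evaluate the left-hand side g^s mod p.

51

9^2 = 81
9^4 ≡ 81^2 = 6561 ≡ 117
9^8 ≡ 117^2 = 13689 ≡ 85
9^16 ≡ 85^2 = 7225 ≡ 65
9^32 ≡ 65^2 = 4225 ≡ 108
9^64 ≡ 108^2 = 11664 ≡ 29
9^128 ≡ 29^2 = 841 ≡ 125
129 = 128 + 1, so 9^129 ≡ 125·9 ≡ 51 (mod 179)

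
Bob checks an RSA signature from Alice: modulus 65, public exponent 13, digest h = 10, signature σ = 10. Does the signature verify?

Squares mod 65: σ^1≡10, σ^2≡35, σ^4≡55, σ^8≡35
13 = 8 + 4 + 1, so σ^13 ≡ 35·55·10 ≡ 10 (mod 65)
σ^13 mod 65 = 10 matches h.

verifies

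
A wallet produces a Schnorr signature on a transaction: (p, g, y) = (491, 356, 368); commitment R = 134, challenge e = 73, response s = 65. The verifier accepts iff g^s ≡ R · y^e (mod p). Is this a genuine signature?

g^s mod p:
Squares mod 491: 356^1≡356, 356^2≡58, 356^4≡418, 356^8≡419, 356^16≡274, 356^32≡444, 356^64≡245
65 = 64 + 1, so 356^65 ≡ 245·356 ≡ 313 (mod 491)
R · y^e mod p:
Squares mod 491: 368^1≡368, 368^2≡399, 368^4≡117, 368^8≡432, 368^16≡44, 368^32≡463, 368^64≡293
73 = 64 + 8 + 1, so 368^73 ≡ 293·432·368 ≡ 271 (mod 491)
134·271 = 36314 ≡ 471 (mod 491)
313 ≠ 471; the check fails.

forged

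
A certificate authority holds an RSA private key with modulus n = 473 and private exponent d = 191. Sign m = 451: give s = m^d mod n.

11

m^2 ≡ 451^2 = 203401 ≡ 11
m^4 ≡ 11^2 = 121
m^8 ≡ 121^2 = 14641 ≡ 451
m^16 ≡ 451^2 = 203401 ≡ 11
m^32 ≡ 11^2 = 121
m^64 ≡ 121^2 = 14641 ≡ 451
m^128 ≡ 451^2 = 203401 ≡ 11
191 = 128 + 32 + 16 + 8 + 4 + 2 + 1, so m^191 ≡ 11·121·11·451·121·11·451 ≡ 11 (mod 473)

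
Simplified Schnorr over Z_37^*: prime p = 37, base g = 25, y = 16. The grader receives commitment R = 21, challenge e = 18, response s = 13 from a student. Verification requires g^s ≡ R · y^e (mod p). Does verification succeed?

passes

g^s mod p:
25^2 = 625 ≡ 33
25^4 ≡ 33^2 = 1089 ≡ 16
25^8 ≡ 16^2 = 256 ≡ 34
13 = 8 + 4 + 1, so 25^13 ≡ 34·16·25 ≡ 21 (mod 37)
R · y^e mod p:
16^2 = 256 ≡ 34
16^4 ≡ 34^2 = 1156 ≡ 9
16^8 ≡ 9^2 = 81 ≡ 7
16^16 ≡ 7^2 = 49 ≡ 12
18 = 16 + 2, so 16^18 ≡ 12·34 ≡ 1 (mod 37)
21·1 = 21 ≡ 21 (mod 37)
21 ≡ 21 (mod 37); signature holds.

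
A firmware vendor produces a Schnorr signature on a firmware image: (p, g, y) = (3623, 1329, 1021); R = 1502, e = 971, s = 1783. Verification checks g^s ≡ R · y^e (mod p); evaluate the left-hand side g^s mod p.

2275

1329^2 = 1766241 ≡ 1840
1329^4 ≡ 1840^2 = 3385600 ≡ 1718
1329^8 ≡ 1718^2 = 2951524 ≡ 2402
1329^16 ≡ 2402^2 = 5769604 ≡ 1788
1329^32 ≡ 1788^2 = 3196944 ≡ 1458
1329^64 ≡ 1458^2 = 2125764 ≡ 2686
1329^128 ≡ 2686^2 = 7214596 ≡ 1203
1329^256 ≡ 1203^2 = 1447209 ≡ 1632
1329^512 ≡ 1632^2 = 2663424 ≡ 519
1329^1024 ≡ 519^2 = 269361 ≡ 1259
1783 = 1024 + 512 + 128 + 64 + 32 + 16 + 4 + 2 + 1, so 1329^1783 ≡ 1259·519·1203·2686·1458·1788·1718·1840·1329 ≡ 2275 (mod 3623)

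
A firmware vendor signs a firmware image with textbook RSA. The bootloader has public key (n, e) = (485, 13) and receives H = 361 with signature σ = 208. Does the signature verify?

does not verify

σ^2 ≡ 208^2 = 43264 ≡ 99
σ^4 ≡ 99^2 = 9801 ≡ 101
σ^8 ≡ 101^2 = 10201 ≡ 16
13 = 8 + 4 + 1, so σ^13 ≡ 16·101·208 ≡ 23 (mod 485)
The recovered value 23 does not match the digest 361.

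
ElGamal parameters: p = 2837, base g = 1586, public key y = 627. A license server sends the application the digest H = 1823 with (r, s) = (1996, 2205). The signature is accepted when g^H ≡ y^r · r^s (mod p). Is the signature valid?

valid

Left side g^H mod p:
Squares mod 2837: 1586^1≡1586, 1586^2≡1814, 1586^4≡2513, 1586^8≡7, 1586^16≡49, 1586^32≡2401, 1586^64≡17, 1586^128≡289, 1586^256≡1248, 1586^512≡2828, 1586^1024≡81
1823 = 1024 + 512 + 256 + 16 + 8 + 4 + 2 + 1, so 1586^1823 ≡ 81·2828·1248·49·7·2513·1814·1586 ≡ 1846 (mod 2837)
Right side y^r · r^s mod p:
Squares mod 2837: 627^1≡627, 627^2≡1623, 627^4≡1393, 627^8≡2778, 627^16≡644, 627^32≡534, 627^64≡1456, 627^128≡697, 627^256≡682, 627^512≡2693, 627^1024≡877
1996 = 1024 + 512 + 256 + 128 + 64 + 8 + 4, so 627^1996 ≡ 877·2693·682·697·1456·2778·1393 ≡ 2130 (mod 2837)
Squares mod 2837: 1996^1≡1996, 1996^2≡868, 1996^4≡1619, 1996^8≡2610, 1996^16≡463, 1996^32≡1594, 1996^64≡1721, 1996^128≡13, 1996^256≡169, 1996^512≡191, 1996^1024≡2437, 1996^2048≡1128
2205 = 2048 + 128 + 16 + 8 + 4 + 1, so 1996^2205 ≡ 1128·13·463·2610·1619·1996 ≡ 190 (mod 2837)
2130·190 = 404700 ≡ 1846 (mod 2837)
1846 ≡ 1846 (mod 2837), so the signature is genuine.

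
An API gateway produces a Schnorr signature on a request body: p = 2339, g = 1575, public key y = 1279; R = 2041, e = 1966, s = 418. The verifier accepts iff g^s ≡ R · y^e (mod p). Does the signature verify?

does not verify

g^s mod p:
1575^2 = 2480625 ≡ 1285
1575^4 ≡ 1285^2 = 1651225 ≡ 2230
1575^8 ≡ 2230^2 = 4972900 ≡ 186
1575^16 ≡ 186^2 = 34596 ≡ 1850
1575^32 ≡ 1850^2 = 3422500 ≡ 543
1575^64 ≡ 543^2 = 294849 ≡ 135
1575^128 ≡ 135^2 = 18225 ≡ 1852
1575^256 ≡ 1852^2 = 3429904 ≡ 930
418 = 256 + 128 + 32 + 2, so 1575^418 ≡ 930·1852·543·1285 ≡ 596 (mod 2339)
R · y^e mod p:
1279^2 = 1635841 ≡ 880
1279^4 ≡ 880^2 = 774400 ≡ 191
1279^8 ≡ 191^2 = 36481 ≡ 1396
1279^16 ≡ 1396^2 = 1948816 ≡ 429
1279^32 ≡ 429^2 = 184041 ≡ 1599
1279^64 ≡ 1599^2 = 2556801 ≡ 274
1279^128 ≡ 274^2 = 75076 ≡ 228
1279^256 ≡ 228^2 = 51984 ≡ 526
1279^512 ≡ 526^2 = 276676 ≡ 674
1279^1024 ≡ 674^2 = 454276 ≡ 510
1966 = 1024 + 512 + 256 + 128 + 32 + 8 + 4 + 2, so 1279^1966 ≡ 510·674·526·228·1599·1396·191·880 ≡ 1940 (mod 2339)
2041·1940 = 3959540 ≡ 1952 (mod 2339)
596 ≠ 1952; the check fails.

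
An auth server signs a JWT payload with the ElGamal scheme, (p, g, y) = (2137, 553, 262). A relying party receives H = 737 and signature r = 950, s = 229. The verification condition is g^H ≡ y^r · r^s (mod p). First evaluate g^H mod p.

553^2 = 305809 ≡ 218
553^4 ≡ 218^2 = 47524 ≡ 510
553^8 ≡ 510^2 = 260100 ≡ 1523
553^16 ≡ 1523^2 = 2319529 ≡ 884
553^32 ≡ 884^2 = 781456 ≡ 1451
553^64 ≡ 1451^2 = 2105401 ≡ 456
553^128 ≡ 456^2 = 207936 ≡ 647
553^256 ≡ 647^2 = 418609 ≡ 1894
553^512 ≡ 1894^2 = 3587236 ≡ 1350
737 = 512 + 128 + 64 + 32 + 1, so 553^737 ≡ 1350·647·456·1451·553 ≡ 638 (mod 2137)

638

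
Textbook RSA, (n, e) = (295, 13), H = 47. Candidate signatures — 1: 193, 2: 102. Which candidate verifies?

2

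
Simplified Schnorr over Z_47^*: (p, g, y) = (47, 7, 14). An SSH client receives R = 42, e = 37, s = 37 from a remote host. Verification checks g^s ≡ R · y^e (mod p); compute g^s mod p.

34

7^2 = 49 ≡ 2
7^4 ≡ 2^2 = 4
7^8 ≡ 4^2 = 16
7^16 ≡ 16^2 = 256 ≡ 21
7^32 ≡ 21^2 = 441 ≡ 18
37 = 32 + 4 + 1, so 7^37 ≡ 18·4·7 ≡ 34 (mod 47)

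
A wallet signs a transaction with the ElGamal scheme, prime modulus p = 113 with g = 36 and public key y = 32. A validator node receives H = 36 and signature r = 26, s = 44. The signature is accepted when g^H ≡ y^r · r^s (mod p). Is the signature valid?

Left side g^H mod p:
36^36 mod 113 = 83
Right side y^r · r^s mod p:
32^26 mod 113 = 97
26^44 mod 113 = 83
97·83 = 8051 ≡ 28 (mod 113)
83 ≠ 28, so verification fails.

invalid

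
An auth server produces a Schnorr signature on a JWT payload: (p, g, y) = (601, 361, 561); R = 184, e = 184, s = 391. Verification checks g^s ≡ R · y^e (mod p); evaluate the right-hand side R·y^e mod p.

235

Squares mod 601: 561^1≡561, 561^2≡398, 561^4≡341, 561^8≡288, 561^16≡6, 561^32≡36, 561^64≡94, 561^128≡422
184 = 128 + 32 + 16 + 8, so 561^184 ≡ 422·36·6·288 ≡ 96 (mod 601)
R · y^e ≡ 184·96 = 17664 ≡ 235 (mod 601)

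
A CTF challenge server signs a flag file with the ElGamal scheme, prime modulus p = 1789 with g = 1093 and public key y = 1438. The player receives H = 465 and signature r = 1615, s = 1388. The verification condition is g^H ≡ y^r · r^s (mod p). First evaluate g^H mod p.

1093^2 = 1194649 ≡ 1386
1093^4 ≡ 1386^2 = 1920996 ≡ 1399
1093^8 ≡ 1399^2 = 1957201 ≡ 35
1093^16 ≡ 35^2 = 1225
1093^32 ≡ 1225^2 = 1500625 ≡ 1443
1093^64 ≡ 1443^2 = 2082249 ≡ 1642
1093^128 ≡ 1642^2 = 2696164 ≡ 141
1093^256 ≡ 141^2 = 19881 ≡ 202
465 = 256 + 128 + 64 + 16 + 1, so 1093^465 ≡ 202·141·1642·1225·1093 ≡ 1757 (mod 1789)

1757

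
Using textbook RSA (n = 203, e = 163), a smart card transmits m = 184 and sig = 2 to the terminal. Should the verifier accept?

accept

Squares mod 203: sig^1≡2, sig^2≡4, sig^4≡16, sig^8≡53, sig^16≡170, sig^32≡74, sig^64≡198, sig^128≡25
163 = 128 + 32 + 2 + 1, so sig^163 ≡ 25·74·4·2 ≡ 184 (mod 203)
184 = m, so the signature checks out.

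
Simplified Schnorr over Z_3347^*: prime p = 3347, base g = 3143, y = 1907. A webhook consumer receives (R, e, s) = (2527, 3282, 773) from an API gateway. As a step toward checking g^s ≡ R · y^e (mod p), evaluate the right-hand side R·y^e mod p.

1907^3282 mod 3347 = 3098
R · y^e ≡ 2527·3098 = 7828646 ≡ 13 (mod 3347)

13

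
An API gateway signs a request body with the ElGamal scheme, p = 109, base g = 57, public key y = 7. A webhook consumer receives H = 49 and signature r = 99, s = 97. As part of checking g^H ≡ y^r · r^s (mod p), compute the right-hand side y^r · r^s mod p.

13

7^2 = 49
7^4 ≡ 49^2 = 2401 ≡ 3
7^8 ≡ 3^2 = 9
7^16 ≡ 9^2 = 81
7^32 ≡ 81^2 = 6561 ≡ 21
7^64 ≡ 21^2 = 441 ≡ 5
99 = 64 + 32 + 2 + 1, so 7^99 ≡ 5·21·49·7 ≡ 45 (mod 109)
99^2 = 9801 ≡ 100
99^4 ≡ 100^2 = 10000 ≡ 81
99^8 ≡ 81^2 = 6561 ≡ 21
99^16 ≡ 21^2 = 441 ≡ 5
99^32 ≡ 5^2 = 25
99^64 ≡ 25^2 = 625 ≡ 80
97 = 64 + 32 + 1, so 99^97 ≡ 80·25·99 ≡ 56 (mod 109)
y^r · r^s ≡ 45·56 = 2520 ≡ 13 (mod 109)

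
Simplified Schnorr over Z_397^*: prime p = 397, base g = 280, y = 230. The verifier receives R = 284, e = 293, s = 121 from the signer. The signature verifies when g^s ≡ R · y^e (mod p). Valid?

g^s mod p:
280^2 = 78400 ≡ 191
280^4 ≡ 191^2 = 36481 ≡ 354
280^8 ≡ 354^2 = 125316 ≡ 261
280^16 ≡ 261^2 = 68121 ≡ 234
280^32 ≡ 234^2 = 54756 ≡ 367
280^64 ≡ 367^2 = 134689 ≡ 106
121 = 64 + 32 + 16 + 8 + 1, so 280^121 ≡ 106·367·234·261·280 ≡ 220 (mod 397)
R · y^e mod p:
230^2 = 52900 ≡ 99
230^4 ≡ 99^2 = 9801 ≡ 273
230^8 ≡ 273^2 = 74529 ≡ 290
230^16 ≡ 290^2 = 84100 ≡ 333
230^32 ≡ 333^2 = 110889 ≡ 126
230^64 ≡ 126^2 = 15876 ≡ 393
230^128 ≡ 393^2 = 154449 ≡ 16
230^256 ≡ 16^2 = 256
293 = 256 + 32 + 4 + 1, so 230^293 ≡ 256·126·273·230 ≡ 381 (mod 397)
284·381 = 108204 ≡ 220 (mod 397)
220 ≡ 220 (mod 397); signature holds.

yes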